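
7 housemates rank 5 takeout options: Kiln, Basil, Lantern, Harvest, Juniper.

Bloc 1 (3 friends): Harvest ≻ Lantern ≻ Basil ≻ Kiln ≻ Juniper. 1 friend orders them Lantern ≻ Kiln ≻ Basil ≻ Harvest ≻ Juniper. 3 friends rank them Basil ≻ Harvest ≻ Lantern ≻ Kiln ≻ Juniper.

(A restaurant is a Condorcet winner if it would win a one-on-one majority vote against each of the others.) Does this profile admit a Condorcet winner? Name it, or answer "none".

none

Pairwise majorities:
Kiln–Basil: Basil 6–1.
Kiln–Lantern: Lantern 7–0.
Kiln vs Harvest: Harvest, 6–1.
Kiln vs Juniper: Kiln, 7–0.
Basil vs Lantern: Lantern, 4–3.
Basil vs Harvest: Basil, 4–3.
Basil vs Juniper: Basil wins 7–0.
Lantern vs Harvest: Harvest, 6–1.
Lantern vs Juniper: Lantern, 7–0.
Harvest vs Juniper: Harvest, 7–0.
Each restaurant drops at least one matchup (Kiln loses to Basil; Basil loses to Lantern; Lantern loses to Harvest; Harvest loses to Basil; Juniper loses to Kiln); the cycle Basil → Harvest → Lantern → Basil rules out a Condorcet winner.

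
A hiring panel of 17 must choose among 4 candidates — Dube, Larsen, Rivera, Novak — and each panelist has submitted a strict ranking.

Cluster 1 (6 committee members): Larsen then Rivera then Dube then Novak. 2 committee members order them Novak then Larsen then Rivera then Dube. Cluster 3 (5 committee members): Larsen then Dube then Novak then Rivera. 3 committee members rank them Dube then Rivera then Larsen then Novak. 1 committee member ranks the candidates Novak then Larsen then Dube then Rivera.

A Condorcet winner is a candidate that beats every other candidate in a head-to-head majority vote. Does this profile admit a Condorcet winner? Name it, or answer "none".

Larsen

Head-to-head results (17 committee members):
Dube–Larsen: Larsen 14–3.
Dube vs Rivera: Dube wins 9–8.
Dube–Novak: Dube 14–3.
Larsen vs Rivera: Larsen wins 14–3.
Larsen–Novak: Larsen 14–3.
Rivera vs Novak: Rivera, 9–8.
Larsen beats each of Dube, Rivera, Novak — Larsen is the Condorcet winner.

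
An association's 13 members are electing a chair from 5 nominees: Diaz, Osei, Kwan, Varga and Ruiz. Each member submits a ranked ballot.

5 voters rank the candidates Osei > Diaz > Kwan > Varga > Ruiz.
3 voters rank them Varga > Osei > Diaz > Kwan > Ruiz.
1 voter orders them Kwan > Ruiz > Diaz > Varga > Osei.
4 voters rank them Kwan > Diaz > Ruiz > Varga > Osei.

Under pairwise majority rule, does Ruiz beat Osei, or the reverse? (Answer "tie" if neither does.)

Ballots ranking Ruiz above Osei: 1 + 4 = 5.
Ballots ranking Osei above Ruiz: 13 − 5 = 8.
Osei wins the head-to-head 8–5.

Osei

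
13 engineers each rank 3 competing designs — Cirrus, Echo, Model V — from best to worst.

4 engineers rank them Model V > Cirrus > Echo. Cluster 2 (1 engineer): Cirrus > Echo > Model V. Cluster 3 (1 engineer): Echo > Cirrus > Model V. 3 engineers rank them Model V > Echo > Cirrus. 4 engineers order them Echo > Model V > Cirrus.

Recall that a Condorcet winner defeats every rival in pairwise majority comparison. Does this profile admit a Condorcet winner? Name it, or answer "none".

Head-to-head results (13 engineers):
Cirrus vs Echo: Echo, 8–5.
Cirrus vs Model V: Model V wins 11–2.
Echo vs Model V: 6 to 7, Model V.
Model V wins every pairwise contest, so Model V is the Condorcet winner.

Model V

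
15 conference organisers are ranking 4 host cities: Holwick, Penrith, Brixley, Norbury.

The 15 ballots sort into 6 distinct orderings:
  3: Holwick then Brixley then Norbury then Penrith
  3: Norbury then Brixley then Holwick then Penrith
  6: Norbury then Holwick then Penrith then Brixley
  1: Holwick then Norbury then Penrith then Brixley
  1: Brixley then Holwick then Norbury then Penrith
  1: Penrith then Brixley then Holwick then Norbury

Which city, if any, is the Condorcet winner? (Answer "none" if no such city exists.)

Norbury

Check each pair by majority over 15 ballots:
Holwick–Penrith: Holwick 14–1.
Holwick vs Brixley: Holwick wins 10–5.
Holwick vs Norbury: Norbury wins 9–6.
Penrith–Brixley: Penrith 8–7.
Penrith vs Norbury: Norbury, 14–1.
Brixley vs Norbury: Norbury, 10–5.
Norbury wins every pairwise contest, so Norbury is the Condorcet winner.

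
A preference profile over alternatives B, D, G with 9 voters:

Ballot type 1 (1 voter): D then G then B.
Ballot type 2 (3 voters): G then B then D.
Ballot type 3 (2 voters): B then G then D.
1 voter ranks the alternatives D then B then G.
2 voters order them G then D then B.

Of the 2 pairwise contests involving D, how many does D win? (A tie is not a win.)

0

D against each rival (9 voters):
D vs B: 4 to 5, B.
D–G: G 7–2.
D beats no one; loses to B, G — 0 pairwise wins.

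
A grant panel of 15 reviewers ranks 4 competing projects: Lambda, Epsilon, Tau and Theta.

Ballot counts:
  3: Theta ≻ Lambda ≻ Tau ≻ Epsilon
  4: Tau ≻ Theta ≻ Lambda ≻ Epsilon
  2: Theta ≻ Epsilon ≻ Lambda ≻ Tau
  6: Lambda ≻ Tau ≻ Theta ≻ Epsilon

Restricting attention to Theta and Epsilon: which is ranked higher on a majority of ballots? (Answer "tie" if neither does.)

Ballots ranking Theta above Epsilon: 3 + 4 + 2 + 6 = 15.
Ballots ranking Epsilon above Theta: 15 − 15 = 0.
Theta wins the head-to-head 15–0.

Theta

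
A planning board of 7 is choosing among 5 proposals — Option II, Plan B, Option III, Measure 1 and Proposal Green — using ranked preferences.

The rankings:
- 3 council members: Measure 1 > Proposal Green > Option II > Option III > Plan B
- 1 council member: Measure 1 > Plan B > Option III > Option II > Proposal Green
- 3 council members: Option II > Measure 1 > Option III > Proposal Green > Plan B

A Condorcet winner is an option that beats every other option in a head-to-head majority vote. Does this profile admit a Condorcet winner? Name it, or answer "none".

Check each pair by majority over 7 ballots:
Option II vs Plan B: 6 to 1, Option II.
Option II vs Option III: Option II is ranked higher on 3+3 = 6 ballots, Option III on 1. Option II wins 6–1.
Option II vs Measure 1: 3 for Option II, 4 for Measure 1 — Measure 1 by 4–3.
Option II vs Proposal Green: 4 to 3, Option II.
Plan B vs Option III: Plan B preferred on 1 ballot; Option III wins 6–1.
Plan B vs Measure 1: Plan B is ranked higher on 0 ballots, Measure 1 on 7. Measure 1 wins 7–0.
Plan B vs Proposal Green: Plan B is ranked higher on 1 ballot, Proposal Green on 6. Proposal Green wins 6–1.
Option III vs Measure 1: Option III preferred on 0 ballots; Measure 1 wins 7–0.
Option III vs Proposal Green: Option III is ranked higher on 1+3 = 4 ballots, Proposal Green on 3. Option III wins 4–3.
Measure 1 vs Proposal Green: Measure 1 preferred on 3+1+3 = 7 ballots; Measure 1 wins 7–0.
Only Measure 1 has no losses; Measure 1 is the Condorcet winner.

Measure 1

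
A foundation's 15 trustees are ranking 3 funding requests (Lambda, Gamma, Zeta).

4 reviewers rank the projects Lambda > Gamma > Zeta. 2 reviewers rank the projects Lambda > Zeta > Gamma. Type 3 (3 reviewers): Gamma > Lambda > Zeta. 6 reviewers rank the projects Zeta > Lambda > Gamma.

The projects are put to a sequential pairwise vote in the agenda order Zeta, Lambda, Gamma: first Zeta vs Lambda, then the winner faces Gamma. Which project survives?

Lambda

Round 1: Zeta vs Lambda — 6–9, Lambda advances.
Round 2: Lambda vs Gamma — 12–3, Lambda advances.
Lambda survives the agenda.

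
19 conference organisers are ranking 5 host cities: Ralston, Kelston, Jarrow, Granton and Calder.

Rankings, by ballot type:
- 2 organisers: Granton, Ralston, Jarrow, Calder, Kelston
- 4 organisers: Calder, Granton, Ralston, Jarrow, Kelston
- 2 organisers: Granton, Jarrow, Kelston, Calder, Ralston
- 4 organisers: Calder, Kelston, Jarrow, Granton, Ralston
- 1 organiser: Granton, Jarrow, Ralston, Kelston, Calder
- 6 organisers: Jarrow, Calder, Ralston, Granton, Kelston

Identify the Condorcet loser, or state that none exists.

Kelston

Pairwise majorities:
Ralston vs Kelston: Ralston preferred on 2+4+1+6 = 13 ballots; Ralston wins 13–6.
Ralston vs Jarrow: Ralston preferred on 2+4 = 6 ballots; Jarrow wins 13–6.
Ralston vs Granton: 6 to 13, Granton.
Ralston vs Calder: Calder wins 16–3.
Kelston–Jarrow: Jarrow 15–4.
Kelston vs Granton: Kelston preferred on 4 ballots; Granton wins 15–4.
Kelston vs Calder: Kelston preferred on 2+1 = 3 ballots; Calder wins 16–3.
Jarrow vs Granton: 4+6 = 10 for Jarrow, 9 for Granton — Jarrow by 10–9.
Jarrow vs Calder: Jarrow, 11–8.
Granton vs Calder: Calder wins 14–5.
Kelston is beaten in every head-to-head and is the Condorcet loser.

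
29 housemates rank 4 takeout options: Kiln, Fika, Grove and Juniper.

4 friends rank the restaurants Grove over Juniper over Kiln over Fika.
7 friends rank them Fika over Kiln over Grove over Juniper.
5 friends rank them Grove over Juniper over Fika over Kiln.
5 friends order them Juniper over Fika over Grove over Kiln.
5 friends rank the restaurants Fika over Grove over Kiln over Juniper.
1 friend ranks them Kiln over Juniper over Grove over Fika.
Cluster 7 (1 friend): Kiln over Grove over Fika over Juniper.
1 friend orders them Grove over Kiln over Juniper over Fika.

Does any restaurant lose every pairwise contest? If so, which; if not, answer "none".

none

Head-to-head results (29 friends):
Kiln vs Fika: Kiln preferred on 4+1+1+1 = 7 ballots; Fika wins 22–7.
Kiln vs Grove: Kiln is ranked higher on 7+1+1 = 9 ballots, Grove on 20. Grove wins 20–9.
Kiln vs Juniper: Kiln, 15–14.
Fika vs Grove: Fika is ranked higher on 7+5+5 = 17 ballots, Grove on 12. Fika wins 17–12.
Fika vs Juniper: Juniper, 16–13.
Grove vs Juniper: Grove preferred on 4+7+5+5+1+1 = 23 ballots; Grove wins 23–6.
No restaurant is winless: Kiln beats Juniper; Fika beats Kiln; Grove beats Kiln; Juniper beats Fika. There is no Condorcet loser.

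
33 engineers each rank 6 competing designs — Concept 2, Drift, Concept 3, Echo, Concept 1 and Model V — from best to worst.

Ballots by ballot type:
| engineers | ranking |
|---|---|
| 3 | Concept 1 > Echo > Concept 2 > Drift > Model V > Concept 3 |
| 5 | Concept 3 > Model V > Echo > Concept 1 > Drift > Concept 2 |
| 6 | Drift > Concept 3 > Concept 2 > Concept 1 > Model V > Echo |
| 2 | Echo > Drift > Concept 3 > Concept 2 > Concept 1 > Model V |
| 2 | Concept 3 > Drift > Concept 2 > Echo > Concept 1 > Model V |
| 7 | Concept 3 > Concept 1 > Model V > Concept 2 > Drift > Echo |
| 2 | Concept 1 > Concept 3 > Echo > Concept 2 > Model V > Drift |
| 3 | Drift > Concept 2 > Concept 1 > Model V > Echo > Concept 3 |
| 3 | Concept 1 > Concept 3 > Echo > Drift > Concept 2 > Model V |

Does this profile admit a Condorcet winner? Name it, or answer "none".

Check each pair by majority over 33 ballots:
Concept 2–Drift: Drift 21–12.
Concept 2 vs Concept 3: Concept 3 wins 27–6.
Concept 2–Echo: Concept 2 18–15.
Concept 2–Concept 1: Concept 1 20–13.
Concept 2 vs Model V: Concept 2, 21–12.
Drift vs Concept 3: Concept 3 wins 19–14.
Drift vs Echo: Drift, 18–15.
Drift vs Concept 1: Concept 1, 20–13.
Drift–Model V: Drift 19–14.
Concept 3 vs Echo: Concept 3, 25–8.
Concept 3 vs Concept 1: Concept 3 wins 22–11.
Concept 3 vs Model V: Concept 3 wins 27–6.
Echo vs Concept 1: Concept 1 wins 24–9.
Echo–Model V: Model V 21–12.
Concept 1 vs Model V: Concept 1 wins 28–5.
Concept 3 beats each of Concept 2, Drift, Echo, Concept 1, Model V — Concept 3 is the Condorcet winner.

Concept 3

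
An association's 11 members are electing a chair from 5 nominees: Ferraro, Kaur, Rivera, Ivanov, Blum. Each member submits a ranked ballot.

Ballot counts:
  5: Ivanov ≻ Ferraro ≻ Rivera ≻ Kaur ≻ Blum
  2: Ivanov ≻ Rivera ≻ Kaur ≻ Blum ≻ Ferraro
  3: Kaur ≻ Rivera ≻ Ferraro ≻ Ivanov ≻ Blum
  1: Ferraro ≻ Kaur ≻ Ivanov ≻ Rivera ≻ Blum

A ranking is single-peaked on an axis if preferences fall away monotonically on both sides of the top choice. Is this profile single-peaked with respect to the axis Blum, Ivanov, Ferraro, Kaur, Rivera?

Axis positions: Blum=1, Ivanov=2, Ferraro=3, Kaur=4, Rivera=5.
Type 1: ranking walks positions 2-3-5-4-1; Rivera is ranked above Kaur even though Kaur lies between Rivera and the peak Ivanov on the axis — preferences dip and rise again. Not single-peaked.
Type 2: ranking walks positions 2-5-4-1-3; Rivera is ranked above Ferraro even though Ferraro lies between Rivera and the peak Ivanov on the axis — preferences dip and rise again. Not single-peaked.
Type 3 (peak Kaur at position 4): ranking walks positions 4-5-3-2-1, expanding outward from the peak — single-peaked.
Type 4 (peak Ferraro at position 3): ranking walks positions 3-4-2-5-1, expanding outward from the peak — single-peaked.
Type 1 violates single-peakedness, so the profile is not single-peaked on this axis.

no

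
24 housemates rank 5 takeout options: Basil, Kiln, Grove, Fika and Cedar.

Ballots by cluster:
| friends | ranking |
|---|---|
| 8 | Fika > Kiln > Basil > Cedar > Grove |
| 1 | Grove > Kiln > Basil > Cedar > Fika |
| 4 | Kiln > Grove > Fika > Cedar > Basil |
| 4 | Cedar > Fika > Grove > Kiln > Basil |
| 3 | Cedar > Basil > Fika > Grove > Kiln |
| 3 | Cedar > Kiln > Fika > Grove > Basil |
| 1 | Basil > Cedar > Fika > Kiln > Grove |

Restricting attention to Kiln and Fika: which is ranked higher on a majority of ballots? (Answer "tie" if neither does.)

Ballots ranking Kiln above Fika: 1 + 4 + 3 = 8.
Ballots ranking Fika above Kiln: 24 − 8 = 16.
Fika wins the head-to-head 16–8.

Fika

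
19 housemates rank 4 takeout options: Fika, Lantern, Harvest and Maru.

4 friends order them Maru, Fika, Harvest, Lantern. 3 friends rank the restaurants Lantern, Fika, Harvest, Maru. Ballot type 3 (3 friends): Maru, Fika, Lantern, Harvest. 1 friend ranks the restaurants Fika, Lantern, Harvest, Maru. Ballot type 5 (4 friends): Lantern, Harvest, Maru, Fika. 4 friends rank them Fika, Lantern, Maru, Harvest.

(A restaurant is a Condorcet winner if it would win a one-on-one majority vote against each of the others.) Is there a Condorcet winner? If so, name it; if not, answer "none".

Check each pair by majority over 19 ballots:
Fika vs Lantern: Fika wins 12–7.
Fika–Harvest: Fika 15–4.
Fika vs Maru: Maru, 11–8.
Lantern–Harvest: Lantern 15–4.
Lantern vs Maru: Lantern, 12–7.
Harvest vs Maru: Maru, 11–8.
No restaurant is unbeaten: Fika loses to Maru; Lantern loses to Fika; Harvest loses to Fika; Maru loses to Lantern. In particular Fika > Lantern > Maru > Fika is a majority cycle — no Condorcet winner exists.

none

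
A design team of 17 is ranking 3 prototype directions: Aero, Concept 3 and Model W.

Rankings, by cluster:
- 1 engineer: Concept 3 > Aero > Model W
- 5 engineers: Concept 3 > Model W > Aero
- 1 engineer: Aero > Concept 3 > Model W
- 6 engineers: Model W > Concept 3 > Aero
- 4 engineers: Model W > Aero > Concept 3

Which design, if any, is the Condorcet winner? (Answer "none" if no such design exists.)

Pairwise majorities:
Aero vs Concept 3: Concept 3 wins 12–5.
Aero–Model W: Model W 15–2.
Concept 3 vs Model W: Model W wins 10–7.
Only Model W has no losses; Model W is the Condorcet winner.

Model W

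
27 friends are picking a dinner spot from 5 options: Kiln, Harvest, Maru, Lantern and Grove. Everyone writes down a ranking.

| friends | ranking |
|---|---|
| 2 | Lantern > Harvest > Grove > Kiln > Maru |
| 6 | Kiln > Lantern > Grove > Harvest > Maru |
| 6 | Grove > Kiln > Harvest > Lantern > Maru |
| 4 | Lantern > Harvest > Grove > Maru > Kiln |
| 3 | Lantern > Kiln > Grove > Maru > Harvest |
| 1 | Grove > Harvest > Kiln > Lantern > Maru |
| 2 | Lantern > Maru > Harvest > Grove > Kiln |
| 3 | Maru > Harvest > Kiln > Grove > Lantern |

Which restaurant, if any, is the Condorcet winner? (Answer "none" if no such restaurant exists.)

Pairwise majorities:
Kiln–Harvest: Kiln 15–12.
Kiln vs Maru: Kiln wins 18–9.
Kiln vs Lantern: Kiln, 16–11.
Kiln vs Grove: Grove, 15–12.
Harvest–Maru: Harvest 19–8.
Harvest vs Lantern: Lantern, 17–10.
Harvest vs Grove: Grove, 16–11.
Maru–Lantern: Lantern 24–3.
Maru vs Grove: Grove, 22–5.
Lantern–Grove: Lantern 17–10.
Every restaurant loses at least once (Kiln loses to Grove; Harvest loses to Kiln; Maru loses to Kiln; Lantern loses to Kiln; Grove loses to Lantern). The majority relation contains the cycle Kiln > Lantern > Grove > Kiln, so there is no Condorcet winner.

none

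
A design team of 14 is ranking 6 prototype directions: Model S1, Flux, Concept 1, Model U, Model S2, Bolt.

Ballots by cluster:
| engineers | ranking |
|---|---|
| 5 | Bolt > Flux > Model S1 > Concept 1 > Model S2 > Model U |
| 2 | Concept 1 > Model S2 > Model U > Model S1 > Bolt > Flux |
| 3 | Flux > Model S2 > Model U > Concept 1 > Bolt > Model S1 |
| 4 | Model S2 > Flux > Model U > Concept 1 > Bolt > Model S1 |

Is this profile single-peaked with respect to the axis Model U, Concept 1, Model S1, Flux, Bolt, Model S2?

no

Axis positions: Model U=1, Concept 1=2, Model S1=3, Flux=4, Bolt=5, Model S2=6.
Cluster 1 (peak Bolt at position 5): ranking walks positions 5-4-3-2-6-1, expanding outward from the peak — single-peaked.
Cluster 2: ranking walks positions 2-6-1-3-5-4; Model S2 is ranked above Model S1 even though Model S1 lies between Model S2 and the peak Concept 1 on the axis — preferences dip and rise again. Not single-peaked.
Cluster 3: ranking walks positions 4-6-1-2-5-3; Model S2 is ranked above Bolt even though Bolt lies between Model S2 and the peak Flux on the axis — preferences dip and rise again. Not single-peaked.
Cluster 4: ranking walks positions 6-4-1-2-5-3; Flux is ranked above Bolt even though Bolt lies between Flux and the peak Model S2 on the axis — preferences dip and rise again. Not single-peaked.
Cluster 2 violates single-peakedness, so the profile is not single-peaked on this axis.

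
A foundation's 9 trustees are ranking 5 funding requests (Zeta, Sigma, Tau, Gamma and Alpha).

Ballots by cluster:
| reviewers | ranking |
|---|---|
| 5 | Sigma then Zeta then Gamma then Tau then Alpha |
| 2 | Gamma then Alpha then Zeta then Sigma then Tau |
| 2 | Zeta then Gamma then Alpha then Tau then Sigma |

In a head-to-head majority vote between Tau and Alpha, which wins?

Tau

Ballots ranking Tau above Alpha: 5.
Ballots ranking Alpha above Tau: 9 − 5 = 4.
Tau wins the head-to-head 5–4.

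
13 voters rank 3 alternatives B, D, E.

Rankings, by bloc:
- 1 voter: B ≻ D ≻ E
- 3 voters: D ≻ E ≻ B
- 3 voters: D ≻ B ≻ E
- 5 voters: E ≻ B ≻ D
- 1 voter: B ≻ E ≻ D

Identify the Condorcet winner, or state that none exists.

none

Head-to-head results (13 voters):
B vs D: B wins 7–6.
B–E: E 8–5.
D–E: D 7–6.
Every alternative loses at least once (B loses to E; D loses to B; E loses to D). The majority relation contains the cycle B > D > E > B, so there is no Condorcet winner.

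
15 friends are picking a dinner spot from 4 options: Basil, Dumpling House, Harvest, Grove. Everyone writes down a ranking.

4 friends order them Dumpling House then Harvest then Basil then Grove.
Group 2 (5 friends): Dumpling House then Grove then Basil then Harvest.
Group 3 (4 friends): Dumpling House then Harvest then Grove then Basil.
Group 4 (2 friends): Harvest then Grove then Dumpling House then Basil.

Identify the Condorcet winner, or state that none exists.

Dumpling House

Check each pair by majority over 15 ballots:
Basil vs Dumpling House: Dumpling House, 15–0.
Basil vs Harvest: Harvest wins 10–5.
Basil vs Grove: Grove, 11–4.
Dumpling House vs Harvest: Dumpling House wins 13–2.
Dumpling House vs Grove: Dumpling House, 13–2.
Harvest vs Grove: Harvest wins 10–5.
Dumpling House beats each of Basil, Harvest, Grove — Dumpling House is the Condorcet winner.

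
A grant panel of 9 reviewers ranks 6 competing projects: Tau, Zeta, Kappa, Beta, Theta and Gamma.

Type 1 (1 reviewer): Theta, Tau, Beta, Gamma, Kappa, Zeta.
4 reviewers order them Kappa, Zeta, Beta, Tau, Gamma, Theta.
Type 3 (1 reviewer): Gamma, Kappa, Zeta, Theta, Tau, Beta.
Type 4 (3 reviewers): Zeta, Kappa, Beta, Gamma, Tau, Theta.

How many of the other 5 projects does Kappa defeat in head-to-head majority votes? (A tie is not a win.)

5

Kappa against each rival (9 reviewers):
Kappa vs Tau: 8 to 1, Kappa.
Kappa vs Zeta: 6 to 3, Kappa.
Kappa vs Beta: Kappa, 8–1.
Kappa vs Theta: Kappa preferred on 4+1+3 = 8 ballots; Kappa wins 8–1.
Kappa vs Gamma: Kappa preferred on 4+3 = 7 ballots; Kappa wins 7–2.
Kappa beats Tau, Zeta, Beta, Theta, Gamma — 5 pairwise wins.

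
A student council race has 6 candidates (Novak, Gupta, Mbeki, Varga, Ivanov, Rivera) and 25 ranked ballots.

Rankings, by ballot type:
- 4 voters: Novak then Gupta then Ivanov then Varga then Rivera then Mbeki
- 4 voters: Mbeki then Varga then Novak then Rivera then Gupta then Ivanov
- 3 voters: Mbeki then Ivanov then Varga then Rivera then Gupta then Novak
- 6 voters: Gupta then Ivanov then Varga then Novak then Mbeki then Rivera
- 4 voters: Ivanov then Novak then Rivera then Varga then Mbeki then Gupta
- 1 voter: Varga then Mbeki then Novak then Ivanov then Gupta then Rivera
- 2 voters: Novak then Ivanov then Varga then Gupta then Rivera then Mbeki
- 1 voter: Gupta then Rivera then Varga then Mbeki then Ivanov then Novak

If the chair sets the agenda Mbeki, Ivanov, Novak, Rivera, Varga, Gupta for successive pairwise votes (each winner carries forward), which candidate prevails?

Gupta

Round 1: Mbeki vs Ivanov — 9–16, Ivanov advances.
Round 2: Ivanov vs Novak — 14–11, Ivanov advances.
Round 3: Ivanov vs Rivera — 20–5, Ivanov advances.
Round 4: Ivanov vs Varga — 19–6, Ivanov advances.
Round 5: Ivanov vs Gupta — 10–15, Gupta advances.
Gupta survives the agenda.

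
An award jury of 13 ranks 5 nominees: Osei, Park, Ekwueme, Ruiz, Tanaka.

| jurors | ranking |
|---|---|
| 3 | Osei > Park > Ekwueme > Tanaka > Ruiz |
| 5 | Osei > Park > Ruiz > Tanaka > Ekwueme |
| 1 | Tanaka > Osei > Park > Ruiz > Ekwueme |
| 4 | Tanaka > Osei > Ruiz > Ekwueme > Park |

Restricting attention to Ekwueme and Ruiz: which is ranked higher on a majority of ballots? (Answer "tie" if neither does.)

Ruiz

Ballots ranking Ekwueme above Ruiz: 3.
Ballots ranking Ruiz above Ekwueme: 13 − 3 = 10.
Ruiz wins the head-to-head 10–3.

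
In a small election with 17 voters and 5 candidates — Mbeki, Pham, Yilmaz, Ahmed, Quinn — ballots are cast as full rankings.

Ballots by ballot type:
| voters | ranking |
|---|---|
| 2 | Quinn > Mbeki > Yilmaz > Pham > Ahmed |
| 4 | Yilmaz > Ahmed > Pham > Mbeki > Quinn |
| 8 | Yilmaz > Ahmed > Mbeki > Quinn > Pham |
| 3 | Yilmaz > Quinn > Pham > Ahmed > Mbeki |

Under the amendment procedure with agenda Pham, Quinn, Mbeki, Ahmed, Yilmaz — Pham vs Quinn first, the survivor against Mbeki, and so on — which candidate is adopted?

Round 1: Pham vs Quinn — 4–13, Quinn advances.
Round 2: Quinn vs Mbeki — 5–12, Mbeki advances.
Round 3: Mbeki vs Ahmed — 2–15, Ahmed advances.
Round 4: Ahmed vs Yilmaz — 0–17, Yilmaz advances.
The agenda winner is Yilmaz.

Yilmaz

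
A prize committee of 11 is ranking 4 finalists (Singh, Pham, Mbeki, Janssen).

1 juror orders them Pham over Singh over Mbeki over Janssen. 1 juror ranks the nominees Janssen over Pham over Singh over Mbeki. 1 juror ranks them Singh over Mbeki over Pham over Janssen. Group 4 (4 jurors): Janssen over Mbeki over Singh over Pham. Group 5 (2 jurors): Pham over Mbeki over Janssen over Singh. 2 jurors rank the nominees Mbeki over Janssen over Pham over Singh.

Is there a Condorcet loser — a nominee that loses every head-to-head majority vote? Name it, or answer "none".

Singh

Pairwise majorities:
Singh vs Pham: Singh preferred on 1+4 = 5 ballots; Pham wins 6–5.
Singh vs Mbeki: 1+1+1 = 3 for Singh, 8 for Mbeki — Mbeki by 8–3.
Singh vs Janssen: Janssen wins 9–2.
Pham vs Mbeki: 1+1+2 = 4 for Pham, 7 for Mbeki — Mbeki by 7–4.
Pham vs Janssen: 4 to 7, Janssen.
Mbeki vs Janssen: 6 to 5, Mbeki.
Singh loses to every other nominee — it is the Condorcet loser.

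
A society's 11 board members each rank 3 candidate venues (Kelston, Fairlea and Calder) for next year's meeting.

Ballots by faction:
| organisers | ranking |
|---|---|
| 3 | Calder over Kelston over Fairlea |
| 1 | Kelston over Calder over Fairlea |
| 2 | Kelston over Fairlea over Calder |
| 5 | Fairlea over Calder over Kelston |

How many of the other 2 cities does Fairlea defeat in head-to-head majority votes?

1

Fairlea against each rival (11 organisers):
Fairlea vs Kelston: Fairlea is ranked higher on 5 ballots, Kelston on 6. Kelston wins 6–5.
Fairlea vs Calder: Fairlea is ranked higher on 2+5 = 7 ballots, Calder on 4. Fairlea wins 7–4.
Fairlea beats Calder; loses to Kelston — 1 pairwise win.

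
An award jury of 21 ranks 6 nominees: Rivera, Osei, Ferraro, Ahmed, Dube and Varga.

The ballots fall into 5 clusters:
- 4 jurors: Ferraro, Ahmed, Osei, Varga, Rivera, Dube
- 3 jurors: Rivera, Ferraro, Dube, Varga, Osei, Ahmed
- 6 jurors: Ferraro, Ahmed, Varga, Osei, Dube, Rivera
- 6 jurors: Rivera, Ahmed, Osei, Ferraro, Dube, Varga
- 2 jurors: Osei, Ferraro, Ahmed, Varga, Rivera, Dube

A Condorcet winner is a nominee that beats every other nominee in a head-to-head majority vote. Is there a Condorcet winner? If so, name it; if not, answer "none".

Ferraro

Pairwise majorities:
Rivera vs Osei: Osei, 12–9.
Rivera vs Ferraro: Rivera preferred on 3+6 = 9 ballots; Ferraro wins 12–9.
Rivera vs Ahmed: Ahmed wins 12–9.
Rivera vs Dube: Rivera wins 15–6.
Rivera–Varga: Varga 12–9.
Osei vs Ferraro: Ferraro, 13–8.
Osei vs Ahmed: Osei preferred on 3+2 = 5 ballots; Ahmed wins 16–5.
Osei vs Dube: Osei wins 18–3.
Osei–Varga: Osei 12–9.
Ferraro vs Ahmed: Ferraro preferred on 4+3+6+2 = 15 ballots; Ferraro wins 15–6.
Ferraro–Dube: Ferraro 21–0.
Ferraro vs Varga: Ferraro wins 21–0.
Ahmed vs Dube: Ahmed, 18–3.
Ahmed vs Varga: Ahmed, 18–3.
Dube vs Varga: Dube is ranked higher on 3+6 = 9 ballots, Varga on 12. Varga wins 12–9.
Only Ferraro has no losses; Ferraro is the Condorcet winner.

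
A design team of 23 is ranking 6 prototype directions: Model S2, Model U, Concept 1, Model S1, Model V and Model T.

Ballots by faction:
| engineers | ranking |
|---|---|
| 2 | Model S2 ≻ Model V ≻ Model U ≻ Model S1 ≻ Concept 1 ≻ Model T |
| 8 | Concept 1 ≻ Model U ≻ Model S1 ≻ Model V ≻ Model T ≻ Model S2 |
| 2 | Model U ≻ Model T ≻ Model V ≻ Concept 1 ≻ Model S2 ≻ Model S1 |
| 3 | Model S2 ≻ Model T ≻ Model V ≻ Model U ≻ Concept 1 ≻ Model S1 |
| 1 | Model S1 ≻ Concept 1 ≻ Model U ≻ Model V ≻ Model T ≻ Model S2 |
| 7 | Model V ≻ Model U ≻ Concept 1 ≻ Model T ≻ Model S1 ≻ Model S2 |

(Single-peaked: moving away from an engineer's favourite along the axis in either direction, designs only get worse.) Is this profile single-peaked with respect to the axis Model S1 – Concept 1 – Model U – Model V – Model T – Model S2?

Axis positions: Model S1=1, Concept 1=2, Model U=3, Model V=4, Model T=5, Model S2=6.
Faction 1: ranking walks positions 6-4-3-1-2-5; Model V is ranked above Model T even though Model T lies between Model V and the peak Model S2 on the axis — preferences dip and rise again. Not single-peaked.
Faction 2 (peak Concept 1 at position 2): ranking walks positions 2-3-1-4-5-6, expanding outward from the peak — single-peaked.
Faction 3: ranking walks positions 3-5-4-2-6-1; Model T is ranked above Model V even though Model V lies between Model T and the peak Model U on the axis — preferences dip and rise again. Not single-peaked.
Faction 4 (peak Model S2 at position 6): ranking walks positions 6-5-4-3-2-1, expanding outward from the peak — single-peaked.
Faction 5 (peak Model S1 at position 1): ranking walks positions 1-2-3-4-5-6, expanding outward from the peak — single-peaked.
Faction 6 (peak Model V at position 4): ranking walks positions 4-3-2-5-1-6, expanding outward from the peak — single-peaked.
Faction 1 violates single-peakedness, so the profile is not single-peaked on this axis.

no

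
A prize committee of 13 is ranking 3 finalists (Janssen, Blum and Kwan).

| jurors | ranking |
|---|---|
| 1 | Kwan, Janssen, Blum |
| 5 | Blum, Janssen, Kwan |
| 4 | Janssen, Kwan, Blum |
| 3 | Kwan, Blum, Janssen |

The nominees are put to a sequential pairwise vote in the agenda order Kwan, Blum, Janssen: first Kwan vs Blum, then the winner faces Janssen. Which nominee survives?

Round 1: Kwan vs Blum — 8–5, Kwan advances.
Round 2: Kwan vs Janssen — 4–9, Janssen advances.
Janssen survives the agenda.

Janssen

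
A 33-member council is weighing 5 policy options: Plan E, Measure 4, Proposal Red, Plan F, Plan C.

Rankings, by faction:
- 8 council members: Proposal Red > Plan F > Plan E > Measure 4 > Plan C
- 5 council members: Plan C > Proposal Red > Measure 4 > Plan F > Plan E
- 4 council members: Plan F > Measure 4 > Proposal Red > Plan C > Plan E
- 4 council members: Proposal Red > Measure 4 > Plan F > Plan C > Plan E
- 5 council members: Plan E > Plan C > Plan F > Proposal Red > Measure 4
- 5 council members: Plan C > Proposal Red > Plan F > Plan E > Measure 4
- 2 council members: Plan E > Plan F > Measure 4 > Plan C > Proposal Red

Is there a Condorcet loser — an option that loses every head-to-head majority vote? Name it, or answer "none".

Pairwise majorities:
Plan E vs Measure 4: 8+5+5+2 = 20 for Plan E, 13 for Measure 4 — Plan E by 20–13.
Plan E vs Proposal Red: 7 to 26, Proposal Red.
Plan E vs Plan F: Plan E is ranked higher on 5+2 = 7 ballots, Plan F on 26. Plan F wins 26–7.
Plan E vs Plan C: Plan C wins 18–15.
Measure 4–Proposal Red: Proposal Red 27–6.
Measure 4 vs Plan F: Measure 4 is ranked higher on 5+4 = 9 ballots, Plan F on 24. Plan F wins 24–9.
Measure 4 vs Plan C: Measure 4 wins 18–15.
Proposal Red vs Plan F: Proposal Red preferred on 8+5+4+5 = 22 ballots; Proposal Red wins 22–11.
Proposal Red vs Plan C: Proposal Red preferred on 8+4+4 = 16 ballots; Plan C wins 17–16.
Plan F vs Plan C: Plan F, 18–15.
No option is winless: Plan E beats Measure 4; Measure 4 beats Plan C; Proposal Red beats Plan E; Plan F beats Plan E; Plan C beats Plan E. There is no Condorcet loser.

none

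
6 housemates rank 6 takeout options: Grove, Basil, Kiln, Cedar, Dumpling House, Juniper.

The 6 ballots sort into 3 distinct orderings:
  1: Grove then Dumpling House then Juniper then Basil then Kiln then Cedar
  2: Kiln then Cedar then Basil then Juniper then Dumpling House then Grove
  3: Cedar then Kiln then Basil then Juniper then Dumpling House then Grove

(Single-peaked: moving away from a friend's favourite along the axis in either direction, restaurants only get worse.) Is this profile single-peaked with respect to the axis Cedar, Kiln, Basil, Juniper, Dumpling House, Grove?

yes

Axis positions: Cedar=1, Kiln=2, Basil=3, Juniper=4, Dumpling House=5, Grove=6.
Group 1 (peak Grove at position 6): ranking walks positions 6-5-4-3-2-1, expanding outward from the peak — single-peaked.
Group 2 (peak Kiln at position 2): ranking walks positions 2-1-3-4-5-6, expanding outward from the peak — single-peaked.
Group 3 (peak Cedar at position 1): ranking walks positions 1-2-3-4-5-6, expanding outward from the peak — single-peaked.
Every ranking is single-peaked on this axis.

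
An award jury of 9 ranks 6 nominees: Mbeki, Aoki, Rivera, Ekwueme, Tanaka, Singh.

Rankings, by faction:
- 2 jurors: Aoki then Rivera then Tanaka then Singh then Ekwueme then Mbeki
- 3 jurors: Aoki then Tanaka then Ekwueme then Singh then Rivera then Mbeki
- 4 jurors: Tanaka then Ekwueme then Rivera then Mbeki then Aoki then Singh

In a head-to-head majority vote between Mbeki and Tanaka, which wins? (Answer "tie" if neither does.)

Tanaka

No ballot ranks Mbeki above Tanaka: 0.
Ballots ranking Tanaka above Mbeki: 9 − 0 = 9.
Tanaka wins the head-to-head 9–0.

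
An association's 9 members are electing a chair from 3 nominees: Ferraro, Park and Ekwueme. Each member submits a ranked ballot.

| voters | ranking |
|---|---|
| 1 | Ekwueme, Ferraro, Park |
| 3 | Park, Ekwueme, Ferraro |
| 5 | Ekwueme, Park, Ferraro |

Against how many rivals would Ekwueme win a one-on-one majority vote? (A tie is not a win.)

2

Ekwueme against each rival (9 voters):
Ekwueme vs Ferraro: Ekwueme is ranked higher on 1+3+5 = 9 ballots, Ferraro on 0. Ekwueme wins 9–0.
Ekwueme vs Park: Ekwueme wins 6–3.
Ekwueme beats Ferraro, Park — 2 pairwise wins.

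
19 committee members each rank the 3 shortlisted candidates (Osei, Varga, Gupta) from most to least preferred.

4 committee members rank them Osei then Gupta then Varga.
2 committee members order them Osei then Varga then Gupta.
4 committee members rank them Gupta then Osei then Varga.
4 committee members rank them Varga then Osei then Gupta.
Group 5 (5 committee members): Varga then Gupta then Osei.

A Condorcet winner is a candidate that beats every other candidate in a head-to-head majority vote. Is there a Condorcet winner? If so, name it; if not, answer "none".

Osei

Check each pair by majority over 19 ballots:
Osei vs Varga: Osei, 10–9.
Osei–Gupta: Osei 10–9.
Varga–Gupta: Varga 11–8.
Only Osei has no losses; Osei is the Condorcet winner.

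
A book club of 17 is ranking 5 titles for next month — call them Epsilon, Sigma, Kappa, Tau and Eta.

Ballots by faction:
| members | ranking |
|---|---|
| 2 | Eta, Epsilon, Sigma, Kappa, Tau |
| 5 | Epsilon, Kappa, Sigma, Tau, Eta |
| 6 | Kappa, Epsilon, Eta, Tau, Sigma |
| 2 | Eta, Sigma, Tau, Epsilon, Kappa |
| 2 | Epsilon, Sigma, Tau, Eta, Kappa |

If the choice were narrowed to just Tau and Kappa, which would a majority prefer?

Kappa

Ballots ranking Tau above Kappa: 2 + 2 = 4.
Ballots ranking Kappa above Tau: 17 − 4 = 13.
Kappa wins the head-to-head 13–4.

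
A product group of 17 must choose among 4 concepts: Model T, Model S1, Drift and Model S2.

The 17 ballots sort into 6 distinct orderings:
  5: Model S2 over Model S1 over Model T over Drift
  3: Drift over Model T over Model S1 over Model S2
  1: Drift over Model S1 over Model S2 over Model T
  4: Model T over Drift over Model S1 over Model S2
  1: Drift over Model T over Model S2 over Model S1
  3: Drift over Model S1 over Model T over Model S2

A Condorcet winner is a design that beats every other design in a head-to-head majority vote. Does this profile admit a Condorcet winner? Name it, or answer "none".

Head-to-head results (17 engineers):
Model T vs Model S1: 8 to 9, Model S1.
Model T vs Drift: 5+4 = 9 for Model T, 8 for Drift — Model T by 9–8.
Model T vs Model S2: Model T is ranked higher on 3+4+1+3 = 11 ballots, Model S2 on 6. Model T wins 11–6.
Model S1 vs Drift: Model S1 preferred on 5 ballots; Drift wins 12–5.
Model S1 vs Model S2: 11 to 6, Model S1.
Drift vs Model S2: 3+1+4+1+3 = 12 for Drift, 5 for Model S2 — Drift by 12–5.
Every design loses at least once (Model T loses to Model S1; Model S1 loses to Drift; Drift loses to Model T; Model S2 loses to Model T). The majority relation contains the cycle Model T > Drift > Model S1 > Model T, so there is no Condorcet winner.

none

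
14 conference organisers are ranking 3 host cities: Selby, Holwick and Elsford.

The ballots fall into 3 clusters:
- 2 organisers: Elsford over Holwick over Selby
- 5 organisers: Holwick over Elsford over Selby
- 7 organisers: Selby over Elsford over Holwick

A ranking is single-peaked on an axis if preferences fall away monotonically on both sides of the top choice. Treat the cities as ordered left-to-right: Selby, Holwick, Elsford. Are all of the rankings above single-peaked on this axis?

no

Axis positions: Selby=1, Holwick=2, Elsford=3.
Cluster 1 (peak Elsford at position 3): ranking walks positions 3-2-1, expanding outward from the peak — single-peaked.
Cluster 2 (peak Holwick at position 2): ranking walks positions 2-3-1, expanding outward from the peak — single-peaked.
Cluster 3: ranking walks positions 1-3-2; Elsford is ranked above Holwick even though Holwick lies between Elsford and the peak Selby on the axis — preferences dip and rise again. Not single-peaked.
Cluster 3 violates single-peakedness, so the profile is not single-peaked on this axis.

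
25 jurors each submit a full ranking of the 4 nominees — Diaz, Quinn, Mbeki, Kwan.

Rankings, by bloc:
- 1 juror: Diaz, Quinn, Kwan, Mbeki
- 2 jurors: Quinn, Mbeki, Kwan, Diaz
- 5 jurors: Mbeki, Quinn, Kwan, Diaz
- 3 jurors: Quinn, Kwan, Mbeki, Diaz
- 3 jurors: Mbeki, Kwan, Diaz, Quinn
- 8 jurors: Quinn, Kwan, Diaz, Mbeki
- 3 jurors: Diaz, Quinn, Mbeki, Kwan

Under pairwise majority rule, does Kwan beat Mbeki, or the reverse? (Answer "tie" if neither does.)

Ballots ranking Kwan above Mbeki: 1 + 3 + 8 = 12.
Ballots ranking Mbeki above Kwan: 25 − 12 = 13.
Mbeki wins the head-to-head 13–12.

Mbeki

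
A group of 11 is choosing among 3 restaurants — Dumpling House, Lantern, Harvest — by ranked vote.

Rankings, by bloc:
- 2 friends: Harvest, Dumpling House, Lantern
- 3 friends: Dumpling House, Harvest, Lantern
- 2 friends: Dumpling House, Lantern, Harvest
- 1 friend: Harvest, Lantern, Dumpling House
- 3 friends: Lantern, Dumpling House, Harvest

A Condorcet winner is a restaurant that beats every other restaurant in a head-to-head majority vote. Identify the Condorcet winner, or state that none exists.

Check each pair by majority over 11 ballots:
Dumpling House vs Lantern: Dumpling House, 7–4.
Dumpling House vs Harvest: 8 to 3, Dumpling House.
Lantern–Harvest: Harvest 6–5.
Only Dumpling House has no losses; Dumpling House is the Condorcet winner.

Dumpling House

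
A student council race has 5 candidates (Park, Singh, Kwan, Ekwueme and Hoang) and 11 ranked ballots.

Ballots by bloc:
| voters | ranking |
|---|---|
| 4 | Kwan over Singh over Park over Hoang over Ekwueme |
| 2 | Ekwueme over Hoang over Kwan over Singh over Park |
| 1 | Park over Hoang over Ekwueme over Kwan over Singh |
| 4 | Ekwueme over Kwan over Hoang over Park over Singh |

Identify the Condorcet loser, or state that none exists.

Pairwise majorities:
Park vs Singh: Singh, 6–5.
Park vs Kwan: Kwan wins 10–1.
Park vs Ekwueme: Park is ranked higher on 4+1 = 5 ballots, Ekwueme on 6. Ekwueme wins 6–5.
Park vs Hoang: Park preferred on 4+1 = 5 ballots; Hoang wins 6–5.
Singh vs Kwan: 0 to 11, Kwan.
Singh vs Ekwueme: Ekwueme wins 7–4.
Singh vs Hoang: Singh is ranked higher on 4 ballots, Hoang on 7. Hoang wins 7–4.
Kwan vs Ekwueme: Kwan is ranked higher on 4 ballots, Ekwueme on 7. Ekwueme wins 7–4.
Kwan vs Hoang: Kwan preferred on 4+4 = 8 ballots; Kwan wins 8–3.
Ekwueme vs Hoang: 6 to 5, Ekwueme.
Park is beaten in every head-to-head and is the Condorcet loser.

Park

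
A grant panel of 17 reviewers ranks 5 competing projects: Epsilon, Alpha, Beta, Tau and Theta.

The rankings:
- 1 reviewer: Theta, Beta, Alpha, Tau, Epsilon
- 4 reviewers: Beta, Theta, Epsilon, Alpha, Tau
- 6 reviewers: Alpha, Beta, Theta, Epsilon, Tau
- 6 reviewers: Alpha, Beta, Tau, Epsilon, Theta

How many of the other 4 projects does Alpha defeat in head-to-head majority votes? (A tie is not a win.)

4

Alpha against each rival (17 reviewers):
Alpha vs Epsilon: Alpha is ranked higher on 1+6+6 = 13 ballots, Epsilon on 4. Alpha wins 13–4.
Alpha–Beta: Alpha 12–5.
Alpha vs Tau: Alpha preferred on 1+4+6+6 = 17 ballots; Alpha wins 17–0.
Alpha vs Theta: 6+6 = 12 for Alpha, 5 for Theta — Alpha by 12–5.
Alpha beats Epsilon, Beta, Tau, Theta — 4 pairwise wins.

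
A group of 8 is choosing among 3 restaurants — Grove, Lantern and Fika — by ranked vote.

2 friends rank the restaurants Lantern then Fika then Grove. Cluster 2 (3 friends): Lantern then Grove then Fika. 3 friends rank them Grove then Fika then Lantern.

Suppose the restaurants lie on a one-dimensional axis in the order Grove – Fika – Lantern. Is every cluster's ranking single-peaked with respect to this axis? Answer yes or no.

Axis positions: Grove=1, Fika=2, Lantern=3.
Cluster 1 (peak Lantern at position 3): ranking walks positions 3-2-1, expanding outward from the peak — single-peaked.
Cluster 2: ranking walks positions 3-1-2; Grove is ranked above Fika even though Fika lies between Grove and the peak Lantern on the axis — preferences dip and rise again. Not single-peaked.
Cluster 3 (peak Grove at position 1): ranking walks positions 1-2-3, expanding outward from the peak — single-peaked.
Cluster 2 violates single-peakedness, so the profile is not single-peaked on this axis.

no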